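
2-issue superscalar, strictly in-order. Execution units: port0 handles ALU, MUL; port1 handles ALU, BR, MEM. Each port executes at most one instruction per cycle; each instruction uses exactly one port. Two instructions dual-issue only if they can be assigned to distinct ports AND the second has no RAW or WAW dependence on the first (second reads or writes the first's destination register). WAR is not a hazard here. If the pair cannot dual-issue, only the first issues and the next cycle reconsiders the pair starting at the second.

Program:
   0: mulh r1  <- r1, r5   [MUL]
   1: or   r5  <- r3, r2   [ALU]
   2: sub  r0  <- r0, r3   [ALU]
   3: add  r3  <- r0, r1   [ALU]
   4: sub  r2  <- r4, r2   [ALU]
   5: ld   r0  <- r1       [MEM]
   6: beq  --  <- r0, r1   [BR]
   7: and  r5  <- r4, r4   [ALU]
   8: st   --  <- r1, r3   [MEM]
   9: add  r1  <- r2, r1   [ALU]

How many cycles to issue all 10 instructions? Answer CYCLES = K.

CYCLES = 6

[0] i0/i1  mulh;or  -- 2-wide
[1] i2  sub  -- RAW r0
[2] i3/i4  add;sub  -- 2-wide
[3] i5  ld  -- no-port MEM/BR
[4] i6/i7  beq;and  -- 2-wide
[5] i8/i9  st;add  -- 2-wide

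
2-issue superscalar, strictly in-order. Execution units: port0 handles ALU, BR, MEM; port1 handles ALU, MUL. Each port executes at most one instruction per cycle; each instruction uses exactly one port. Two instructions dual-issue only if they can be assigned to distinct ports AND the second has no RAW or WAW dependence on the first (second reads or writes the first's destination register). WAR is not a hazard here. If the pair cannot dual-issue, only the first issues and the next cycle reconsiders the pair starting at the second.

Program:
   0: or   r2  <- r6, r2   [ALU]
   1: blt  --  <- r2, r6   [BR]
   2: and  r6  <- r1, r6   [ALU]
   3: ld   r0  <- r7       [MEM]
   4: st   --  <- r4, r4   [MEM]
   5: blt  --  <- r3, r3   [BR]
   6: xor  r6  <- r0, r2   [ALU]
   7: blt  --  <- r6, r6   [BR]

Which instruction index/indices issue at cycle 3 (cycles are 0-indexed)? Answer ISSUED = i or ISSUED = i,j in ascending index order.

ISSUED = 4

0. or.ALU @i0  | RAW r2
1. blt.BR/and.ALU @i1&i2  | 2-wide
2. ld.MEM @i3  | no-port MEM/MEM
3. st.MEM @i4  | no-port MEM/BR
4. blt.BR/xor.ALU @i5&i6  | 2-wide
5. blt.BR @i7  | tail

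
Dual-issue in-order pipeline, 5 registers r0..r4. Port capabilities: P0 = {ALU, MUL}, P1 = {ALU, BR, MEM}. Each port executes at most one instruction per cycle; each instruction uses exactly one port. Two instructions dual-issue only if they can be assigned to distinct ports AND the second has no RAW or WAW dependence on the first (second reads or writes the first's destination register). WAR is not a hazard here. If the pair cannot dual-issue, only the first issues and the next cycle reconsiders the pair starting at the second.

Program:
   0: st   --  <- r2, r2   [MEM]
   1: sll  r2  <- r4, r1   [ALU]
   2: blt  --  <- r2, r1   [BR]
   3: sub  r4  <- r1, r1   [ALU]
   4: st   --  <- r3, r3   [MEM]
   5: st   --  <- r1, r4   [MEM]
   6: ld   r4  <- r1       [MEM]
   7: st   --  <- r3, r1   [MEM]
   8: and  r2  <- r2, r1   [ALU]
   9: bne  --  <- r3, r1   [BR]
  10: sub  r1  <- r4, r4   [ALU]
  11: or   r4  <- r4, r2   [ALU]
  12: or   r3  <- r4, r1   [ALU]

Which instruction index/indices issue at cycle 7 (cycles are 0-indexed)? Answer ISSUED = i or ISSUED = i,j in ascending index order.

ISSUED = 11

#0 head=0: st sll i0+i1 pair
#1 head=2: blt sub i2+i3 pair
#2 head=4: st i4 no-port MEM/MEM
#3 head=5: st i5 no-port MEM/MEM
#4 head=6: ld i6 no-port MEM/MEM
#5 head=7: st and i7+i8 pair
#6 head=9: bne sub i9+i10 pair
#7 head=11: or i11 RAW r4
#8 head=12: or i12 tail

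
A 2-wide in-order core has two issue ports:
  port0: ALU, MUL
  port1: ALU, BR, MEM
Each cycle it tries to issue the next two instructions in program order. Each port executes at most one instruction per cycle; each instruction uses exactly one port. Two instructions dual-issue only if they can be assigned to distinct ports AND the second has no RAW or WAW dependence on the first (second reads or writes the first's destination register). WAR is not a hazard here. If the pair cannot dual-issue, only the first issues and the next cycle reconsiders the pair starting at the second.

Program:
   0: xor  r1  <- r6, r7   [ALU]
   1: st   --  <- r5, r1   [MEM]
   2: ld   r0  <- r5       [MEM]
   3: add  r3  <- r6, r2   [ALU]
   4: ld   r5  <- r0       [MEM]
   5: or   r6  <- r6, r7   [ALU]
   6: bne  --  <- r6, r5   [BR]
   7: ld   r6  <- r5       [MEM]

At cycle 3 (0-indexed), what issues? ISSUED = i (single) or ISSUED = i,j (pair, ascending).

#0 head=0: xor.ALU i0 RAW r1
#1 head=1: st.MEM i1 no-port MEM/MEM
#2 head=2: ld.MEM+add.ALU i2&i3 2-wide
#3 head=4: ld.MEM+or.ALU i4&i5 2-wide
#4 head=6: bne.BR i6 no-port BR/MEM
#5 head=7: ld.MEM i7 tail

ISSUED = 4,5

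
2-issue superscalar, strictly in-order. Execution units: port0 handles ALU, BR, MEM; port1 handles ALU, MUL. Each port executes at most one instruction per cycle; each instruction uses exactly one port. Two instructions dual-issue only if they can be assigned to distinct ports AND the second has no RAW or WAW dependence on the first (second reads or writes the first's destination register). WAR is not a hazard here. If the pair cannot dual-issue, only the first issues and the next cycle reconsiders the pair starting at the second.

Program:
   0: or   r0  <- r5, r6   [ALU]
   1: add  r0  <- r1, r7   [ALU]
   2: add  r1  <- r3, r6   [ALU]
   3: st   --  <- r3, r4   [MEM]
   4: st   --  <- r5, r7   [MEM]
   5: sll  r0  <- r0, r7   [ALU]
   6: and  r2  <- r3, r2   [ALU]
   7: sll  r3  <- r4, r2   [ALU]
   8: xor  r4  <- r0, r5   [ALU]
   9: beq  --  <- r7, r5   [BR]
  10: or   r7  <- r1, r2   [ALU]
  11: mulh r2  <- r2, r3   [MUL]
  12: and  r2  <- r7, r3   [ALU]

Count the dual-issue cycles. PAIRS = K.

  cy0 -> i0 (or) WAW r0
  cy1 -> i1&i2 (add/add) dual
  cy2 -> i3 (st) no-port MEM/MEM
  cy3 -> i4&i5 (st/sll) dual
  cy4 -> i6 (and) RAW r2
  cy5 -> i7&i8 (sll/xor) dual
  cy6 -> i9&i10 (beq/or) dual
  cy7 -> i11 (mulh) WAW r2
  cy8 -> i12 (and) tail

PAIRS = 4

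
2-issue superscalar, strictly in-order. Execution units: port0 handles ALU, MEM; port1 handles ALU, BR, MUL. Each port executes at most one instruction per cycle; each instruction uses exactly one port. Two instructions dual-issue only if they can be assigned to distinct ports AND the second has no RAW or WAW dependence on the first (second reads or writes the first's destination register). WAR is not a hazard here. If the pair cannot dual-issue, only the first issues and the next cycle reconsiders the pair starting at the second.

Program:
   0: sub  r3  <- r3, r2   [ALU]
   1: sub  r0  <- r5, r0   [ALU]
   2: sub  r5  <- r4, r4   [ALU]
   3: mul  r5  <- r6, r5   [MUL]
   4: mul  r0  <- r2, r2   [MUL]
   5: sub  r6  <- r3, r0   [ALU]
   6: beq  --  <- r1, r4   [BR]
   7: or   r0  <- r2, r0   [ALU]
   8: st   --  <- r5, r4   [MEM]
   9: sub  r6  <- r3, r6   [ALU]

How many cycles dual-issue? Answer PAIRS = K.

c0: i0+i1 sub.ALU+sub.ALU  pair
c1: i2 sub.ALU  RAW+WAW r5
c2: i3 mul.MUL  no-port MUL/MUL
c3: i4 mul.MUL  RAW r0
c4: i5+i6 sub.ALU+beq.BR  pair
c5: i7+i8 or.ALU+st.MEM  pair
c6: i9 sub.ALU  tail

PAIRS = 3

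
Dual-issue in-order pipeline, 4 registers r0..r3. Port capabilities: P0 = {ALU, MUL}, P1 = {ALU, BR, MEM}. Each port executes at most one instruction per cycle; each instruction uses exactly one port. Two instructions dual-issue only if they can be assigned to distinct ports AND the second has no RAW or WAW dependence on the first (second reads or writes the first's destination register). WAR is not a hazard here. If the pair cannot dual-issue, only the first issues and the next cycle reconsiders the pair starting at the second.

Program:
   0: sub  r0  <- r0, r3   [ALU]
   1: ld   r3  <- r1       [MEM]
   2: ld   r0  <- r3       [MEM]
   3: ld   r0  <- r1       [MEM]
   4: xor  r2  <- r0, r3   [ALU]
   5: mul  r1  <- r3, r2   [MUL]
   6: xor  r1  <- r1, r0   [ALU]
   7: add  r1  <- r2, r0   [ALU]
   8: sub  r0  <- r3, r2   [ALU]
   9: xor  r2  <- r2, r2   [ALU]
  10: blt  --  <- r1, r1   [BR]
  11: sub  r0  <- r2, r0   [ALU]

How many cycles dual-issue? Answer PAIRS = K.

PAIRS = 3

#0 head=0: sub.ALU/ld.MEM i0&i1 2-wide
#1 head=2: ld.MEM i2 no-port MEM/MEM
#2 head=3: ld.MEM i3 RAW r0
#3 head=4: xor.ALU i4 RAW r2
#4 head=5: mul.MUL i5 RAW+WAW r1
#5 head=6: xor.ALU i6 WAW r1
#6 head=7: add.ALU/sub.ALU i7&i8 2-wide
#7 head=9: xor.ALU/blt.BR i9&i10 2-wide
#8 head=11: sub.ALU i11 tail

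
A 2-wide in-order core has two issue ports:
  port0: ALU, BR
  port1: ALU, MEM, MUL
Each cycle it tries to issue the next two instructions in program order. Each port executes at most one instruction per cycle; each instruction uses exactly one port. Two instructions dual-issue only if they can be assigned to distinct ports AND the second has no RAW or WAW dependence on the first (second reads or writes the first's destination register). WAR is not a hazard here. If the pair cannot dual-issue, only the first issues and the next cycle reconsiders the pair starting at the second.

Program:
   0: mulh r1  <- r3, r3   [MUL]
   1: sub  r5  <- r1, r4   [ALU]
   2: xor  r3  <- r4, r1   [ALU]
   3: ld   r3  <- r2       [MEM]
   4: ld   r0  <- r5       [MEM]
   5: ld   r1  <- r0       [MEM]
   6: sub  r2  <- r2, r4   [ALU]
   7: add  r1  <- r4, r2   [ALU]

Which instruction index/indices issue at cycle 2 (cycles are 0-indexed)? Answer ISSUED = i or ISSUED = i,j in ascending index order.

0. mulh.MUL @i0  | RAW r1
1. sub.ALU xor.ALU @i1&i2  | 2-wide
2. ld.MEM @i3  | no-port MEM/MEM
3. ld.MEM @i4  | no-port MEM/MEM
4. ld.MEM sub.ALU @i5&i6  | 2-wide
5. add.ALU @i7  | tail

ISSUED = 3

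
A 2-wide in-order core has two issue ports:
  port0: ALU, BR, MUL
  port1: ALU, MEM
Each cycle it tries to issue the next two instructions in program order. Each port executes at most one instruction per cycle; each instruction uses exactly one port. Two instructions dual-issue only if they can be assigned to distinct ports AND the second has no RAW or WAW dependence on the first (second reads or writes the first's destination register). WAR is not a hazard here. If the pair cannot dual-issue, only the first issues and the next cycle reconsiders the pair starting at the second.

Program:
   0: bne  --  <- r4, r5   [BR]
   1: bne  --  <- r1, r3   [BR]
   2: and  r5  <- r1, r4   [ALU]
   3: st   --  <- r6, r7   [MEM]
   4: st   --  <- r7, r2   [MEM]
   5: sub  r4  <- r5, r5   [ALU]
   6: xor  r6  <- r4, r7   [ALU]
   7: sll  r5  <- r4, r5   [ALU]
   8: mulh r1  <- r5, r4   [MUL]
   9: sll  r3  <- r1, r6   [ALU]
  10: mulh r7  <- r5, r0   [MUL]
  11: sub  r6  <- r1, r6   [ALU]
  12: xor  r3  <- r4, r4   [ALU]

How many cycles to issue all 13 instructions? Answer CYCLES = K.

CYCLES = 8

c0: i0 bne.BR  no-port BR/BR
c1: i1+i2 bne.BR+and.ALU  pair
c2: i3 st.MEM  no-port MEM/MEM
c3: i4+i5 st.MEM+sub.ALU  pair
c4: i6+i7 xor.ALU+sll.ALU  pair
c5: i8 mulh.MUL  RAW r1
c6: i9+i10 sll.ALU+mulh.MUL  pair
c7: i11+i12 sub.ALU+xor.ALU  pair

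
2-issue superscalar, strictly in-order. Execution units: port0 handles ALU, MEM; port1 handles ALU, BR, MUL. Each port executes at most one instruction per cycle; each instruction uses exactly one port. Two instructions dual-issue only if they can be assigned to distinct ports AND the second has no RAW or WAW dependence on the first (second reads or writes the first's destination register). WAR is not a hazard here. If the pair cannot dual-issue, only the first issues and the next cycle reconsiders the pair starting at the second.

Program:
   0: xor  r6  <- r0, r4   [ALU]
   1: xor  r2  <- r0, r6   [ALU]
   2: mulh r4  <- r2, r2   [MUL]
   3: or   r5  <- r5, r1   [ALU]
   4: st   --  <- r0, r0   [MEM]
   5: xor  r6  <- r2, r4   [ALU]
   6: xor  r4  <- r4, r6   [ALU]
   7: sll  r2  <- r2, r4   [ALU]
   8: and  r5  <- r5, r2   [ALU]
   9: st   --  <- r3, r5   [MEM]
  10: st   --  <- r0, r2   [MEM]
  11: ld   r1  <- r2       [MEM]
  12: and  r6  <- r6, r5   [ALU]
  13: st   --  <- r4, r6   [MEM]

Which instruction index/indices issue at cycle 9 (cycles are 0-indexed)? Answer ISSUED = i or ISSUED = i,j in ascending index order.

[0] i0  xor  -- RAW r6
[1] i1  xor  -- RAW r2
[2] i2+i3  mulh/or  -- 2-wide
[3] i4+i5  st/xor  -- 2-wide
[4] i6  xor  -- RAW r4
[5] i7  sll  -- RAW r2
[6] i8  and  -- RAW r5
[7] i9  st  -- no-port MEM/MEM
[8] i10  st  -- no-port MEM/MEM
[9] i11+i12  ld/and  -- 2-wide
[10] i13  st  -- tail

ISSUED = 11,12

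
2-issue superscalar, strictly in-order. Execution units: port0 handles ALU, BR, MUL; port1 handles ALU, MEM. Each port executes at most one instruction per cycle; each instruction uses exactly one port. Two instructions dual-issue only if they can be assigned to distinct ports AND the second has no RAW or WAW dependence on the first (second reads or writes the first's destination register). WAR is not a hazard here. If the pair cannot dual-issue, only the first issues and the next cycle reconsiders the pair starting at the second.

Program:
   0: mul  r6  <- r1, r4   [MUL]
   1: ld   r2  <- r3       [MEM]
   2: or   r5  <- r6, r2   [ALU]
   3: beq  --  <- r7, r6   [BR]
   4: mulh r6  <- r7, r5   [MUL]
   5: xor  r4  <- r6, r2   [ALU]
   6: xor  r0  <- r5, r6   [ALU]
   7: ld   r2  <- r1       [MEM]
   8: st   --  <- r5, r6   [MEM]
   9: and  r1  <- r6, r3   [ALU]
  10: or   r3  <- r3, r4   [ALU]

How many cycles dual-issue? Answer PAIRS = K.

[0] i0&i1  mul.MUL+ld.MEM  -- 2-wide
[1] i2&i3  or.ALU+beq.BR  -- 2-wide
[2] i4  mulh.MUL  -- RAW r6
[3] i5&i6  xor.ALU+xor.ALU  -- 2-wide
[4] i7  ld.MEM  -- no-port MEM/MEM
[5] i8&i9  st.MEM+and.ALU  -- 2-wide
[6] i10  or.ALU  -- tail

PAIRS = 4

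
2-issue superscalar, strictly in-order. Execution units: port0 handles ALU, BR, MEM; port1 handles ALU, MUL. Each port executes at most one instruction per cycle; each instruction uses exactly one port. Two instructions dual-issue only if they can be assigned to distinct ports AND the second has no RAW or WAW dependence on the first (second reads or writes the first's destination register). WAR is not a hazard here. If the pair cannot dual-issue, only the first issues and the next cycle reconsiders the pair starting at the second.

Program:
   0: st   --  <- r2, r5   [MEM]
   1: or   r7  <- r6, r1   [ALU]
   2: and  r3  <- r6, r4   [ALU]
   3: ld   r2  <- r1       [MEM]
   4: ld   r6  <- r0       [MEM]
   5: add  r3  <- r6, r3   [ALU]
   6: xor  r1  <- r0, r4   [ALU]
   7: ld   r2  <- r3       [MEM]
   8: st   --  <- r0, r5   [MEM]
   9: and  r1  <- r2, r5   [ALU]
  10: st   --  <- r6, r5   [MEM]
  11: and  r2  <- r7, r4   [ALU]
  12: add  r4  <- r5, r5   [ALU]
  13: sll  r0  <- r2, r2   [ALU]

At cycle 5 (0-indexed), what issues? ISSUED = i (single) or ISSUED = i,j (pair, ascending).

ISSUED = 8,9

[0] i0+i1  st.MEM/or.ALU  -- 2-wide
[1] i2+i3  and.ALU/ld.MEM  -- 2-wide
[2] i4  ld.MEM  -- RAW r6
[3] i5+i6  add.ALU/xor.ALU  -- 2-wide
[4] i7  ld.MEM  -- no-port MEM/MEM
[5] i8+i9  st.MEM/and.ALU  -- 2-wide
[6] i10+i11  st.MEM/and.ALU  -- 2-wide
[7] i12+i13  add.ALU/sll.ALU  -- 2-wide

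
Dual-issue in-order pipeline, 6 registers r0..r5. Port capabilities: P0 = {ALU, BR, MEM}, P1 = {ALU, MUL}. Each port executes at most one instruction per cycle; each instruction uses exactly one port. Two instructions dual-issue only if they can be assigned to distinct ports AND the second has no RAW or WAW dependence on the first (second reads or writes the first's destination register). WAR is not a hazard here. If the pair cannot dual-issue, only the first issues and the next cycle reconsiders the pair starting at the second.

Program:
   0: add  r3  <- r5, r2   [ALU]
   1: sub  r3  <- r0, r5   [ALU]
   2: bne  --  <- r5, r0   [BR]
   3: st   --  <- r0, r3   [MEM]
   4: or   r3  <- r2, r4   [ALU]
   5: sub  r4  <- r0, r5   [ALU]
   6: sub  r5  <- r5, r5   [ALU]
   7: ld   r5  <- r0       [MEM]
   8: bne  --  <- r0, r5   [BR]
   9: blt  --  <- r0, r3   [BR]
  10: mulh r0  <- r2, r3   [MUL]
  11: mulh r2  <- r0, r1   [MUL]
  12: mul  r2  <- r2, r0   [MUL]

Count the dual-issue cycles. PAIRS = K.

PAIRS = 4

0. add @i0  | WAW r3
1. sub+bne @i1&i2  | pair
2. st+or @i3&i4  | pair
3. sub+sub @i5&i6  | pair
4. ld @i7  | no-port MEM/BR
5. bne @i8  | no-port BR/BR
6. blt+mulh @i9&i10  | pair
7. mulh @i11  | no-port MUL/MUL
8. mul @i12  | tail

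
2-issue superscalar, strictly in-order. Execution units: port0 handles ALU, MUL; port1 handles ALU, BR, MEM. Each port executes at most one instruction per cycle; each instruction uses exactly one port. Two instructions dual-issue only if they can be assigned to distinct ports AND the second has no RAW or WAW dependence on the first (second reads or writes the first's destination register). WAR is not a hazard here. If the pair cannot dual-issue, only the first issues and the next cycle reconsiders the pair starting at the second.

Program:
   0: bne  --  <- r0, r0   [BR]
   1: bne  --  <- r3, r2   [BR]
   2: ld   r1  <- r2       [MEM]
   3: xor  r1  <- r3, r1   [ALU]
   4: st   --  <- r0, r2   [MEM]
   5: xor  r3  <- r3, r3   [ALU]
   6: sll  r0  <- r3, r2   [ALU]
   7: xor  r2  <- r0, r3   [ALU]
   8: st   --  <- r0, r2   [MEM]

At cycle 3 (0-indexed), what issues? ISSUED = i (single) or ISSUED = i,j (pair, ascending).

#0 head=0: bne i0 no-port BR/BR
#1 head=1: bne i1 no-port BR/MEM
#2 head=2: ld i2 RAW+WAW r1
#3 head=3: xor;st i3,i4 2-wide
#4 head=5: xor i5 RAW r3
#5 head=6: sll i6 RAW r0
#6 head=7: xor i7 RAW r2
#7 head=8: st i8 tail

ISSUED = 3,4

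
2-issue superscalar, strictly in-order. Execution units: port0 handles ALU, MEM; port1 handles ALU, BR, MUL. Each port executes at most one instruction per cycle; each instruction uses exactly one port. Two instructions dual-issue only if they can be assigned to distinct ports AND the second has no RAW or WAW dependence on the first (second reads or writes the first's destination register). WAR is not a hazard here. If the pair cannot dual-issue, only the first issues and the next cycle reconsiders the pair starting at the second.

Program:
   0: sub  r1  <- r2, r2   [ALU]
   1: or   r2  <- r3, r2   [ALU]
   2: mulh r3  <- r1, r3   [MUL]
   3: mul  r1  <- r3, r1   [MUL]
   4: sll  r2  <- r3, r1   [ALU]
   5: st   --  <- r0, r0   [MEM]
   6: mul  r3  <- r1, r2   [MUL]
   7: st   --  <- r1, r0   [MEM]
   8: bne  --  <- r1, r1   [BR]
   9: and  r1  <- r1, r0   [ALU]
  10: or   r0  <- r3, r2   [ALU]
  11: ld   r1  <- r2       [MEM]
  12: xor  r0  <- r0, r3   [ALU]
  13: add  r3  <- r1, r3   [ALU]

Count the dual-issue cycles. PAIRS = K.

c0: i0,i1 sub/or  dual
c1: i2 mulh  no-port MUL/MUL
c2: i3 mul  RAW r1
c3: i4,i5 sll/st  dual
c4: i6,i7 mul/st  dual
c5: i8,i9 bne/and  dual
c6: i10,i11 or/ld  dual
c7: i12,i13 xor/add  dual

PAIRS = 6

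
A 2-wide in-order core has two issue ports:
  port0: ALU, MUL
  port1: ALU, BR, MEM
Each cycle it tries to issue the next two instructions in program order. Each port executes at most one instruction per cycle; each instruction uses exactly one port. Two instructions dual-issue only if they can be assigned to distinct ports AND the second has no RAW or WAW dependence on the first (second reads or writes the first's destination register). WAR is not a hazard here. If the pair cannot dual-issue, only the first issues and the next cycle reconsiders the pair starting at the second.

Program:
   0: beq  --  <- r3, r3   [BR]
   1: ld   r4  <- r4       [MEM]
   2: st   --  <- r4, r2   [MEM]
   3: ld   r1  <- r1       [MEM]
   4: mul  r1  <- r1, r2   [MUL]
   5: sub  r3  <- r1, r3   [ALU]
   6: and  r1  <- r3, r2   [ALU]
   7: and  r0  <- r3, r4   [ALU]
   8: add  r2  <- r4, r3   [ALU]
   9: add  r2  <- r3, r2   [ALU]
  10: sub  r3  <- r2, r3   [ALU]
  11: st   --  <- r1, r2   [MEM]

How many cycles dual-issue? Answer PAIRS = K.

PAIRS = 2

#0 head=0: beq i0 no-port BR/MEM
#1 head=1: ld i1 no-port MEM/MEM
#2 head=2: st i2 no-port MEM/MEM
#3 head=3: ld i3 RAW+WAW r1
#4 head=4: mul i4 RAW r1
#5 head=5: sub i5 RAW r3
#6 head=6: and+and i6,i7 dual
#7 head=8: add i8 RAW+WAW r2
#8 head=9: add i9 RAW r2
#9 head=10: sub+st i10,i11 dual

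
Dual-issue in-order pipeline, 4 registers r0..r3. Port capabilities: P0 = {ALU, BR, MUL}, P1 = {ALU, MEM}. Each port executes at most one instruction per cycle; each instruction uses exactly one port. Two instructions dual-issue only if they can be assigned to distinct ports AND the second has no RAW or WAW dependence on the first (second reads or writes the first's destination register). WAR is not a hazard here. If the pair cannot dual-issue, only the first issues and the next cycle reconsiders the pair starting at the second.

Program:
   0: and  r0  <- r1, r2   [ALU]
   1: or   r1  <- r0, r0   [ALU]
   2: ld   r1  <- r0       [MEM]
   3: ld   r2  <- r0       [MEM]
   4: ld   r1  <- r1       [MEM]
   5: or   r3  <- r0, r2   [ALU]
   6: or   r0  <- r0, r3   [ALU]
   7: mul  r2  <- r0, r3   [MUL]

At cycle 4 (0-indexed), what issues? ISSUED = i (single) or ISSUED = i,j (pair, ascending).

t=0 i0:and ; RAW r0
t=1 i1:or ; WAW r1
t=2 i2:ld ; no-port MEM/MEM
t=3 i3:ld ; no-port MEM/MEM
t=4 i4&i5:ld;or ; dual
t=5 i6:or ; RAW r0
t=6 i7:mul ; tail

ISSUED = 4,5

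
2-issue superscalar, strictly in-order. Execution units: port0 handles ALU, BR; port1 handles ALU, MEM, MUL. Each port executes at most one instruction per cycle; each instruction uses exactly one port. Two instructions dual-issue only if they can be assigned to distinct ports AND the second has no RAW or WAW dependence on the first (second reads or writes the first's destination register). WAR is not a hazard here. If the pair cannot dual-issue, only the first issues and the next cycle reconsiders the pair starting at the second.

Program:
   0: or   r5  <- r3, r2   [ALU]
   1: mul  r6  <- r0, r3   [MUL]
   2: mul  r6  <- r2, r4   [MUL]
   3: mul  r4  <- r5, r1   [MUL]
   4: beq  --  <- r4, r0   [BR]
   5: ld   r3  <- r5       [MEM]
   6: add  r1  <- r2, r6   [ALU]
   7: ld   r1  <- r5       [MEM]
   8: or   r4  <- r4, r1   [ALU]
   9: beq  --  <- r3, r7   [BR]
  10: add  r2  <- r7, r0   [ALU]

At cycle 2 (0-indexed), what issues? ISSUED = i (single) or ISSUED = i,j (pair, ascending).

ISSUED = 3

  cy0 -> i0/i1 (or+mul) pair
  cy1 -> i2 (mul) no-port MUL/MUL
  cy2 -> i3 (mul) RAW r4
  cy3 -> i4/i5 (beq+ld) pair
  cy4 -> i6 (add) WAW r1
  cy5 -> i7 (ld) RAW r1
  cy6 -> i8/i9 (or+beq) pair
  cy7 -> i10 (add) tail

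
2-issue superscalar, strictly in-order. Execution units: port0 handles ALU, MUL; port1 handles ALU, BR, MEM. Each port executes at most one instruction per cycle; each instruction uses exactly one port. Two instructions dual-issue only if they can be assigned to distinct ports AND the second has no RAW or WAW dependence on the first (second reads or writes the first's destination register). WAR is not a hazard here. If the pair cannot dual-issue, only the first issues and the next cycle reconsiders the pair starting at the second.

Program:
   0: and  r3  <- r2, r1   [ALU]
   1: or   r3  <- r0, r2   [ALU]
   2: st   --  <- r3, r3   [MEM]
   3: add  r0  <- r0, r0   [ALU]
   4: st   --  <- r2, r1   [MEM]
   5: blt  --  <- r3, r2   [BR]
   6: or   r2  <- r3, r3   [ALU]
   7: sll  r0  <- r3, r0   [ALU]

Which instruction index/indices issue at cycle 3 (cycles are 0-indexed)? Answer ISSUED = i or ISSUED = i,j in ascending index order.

ISSUED = 4

[0] i0  and  -- WAW r3
[1] i1  or  -- RAW r3
[2] i2,i3  st add  -- pair
[3] i4  st  -- no-port MEM/BR
[4] i5,i6  blt or  -- pair
[5] i7  sll  -- tail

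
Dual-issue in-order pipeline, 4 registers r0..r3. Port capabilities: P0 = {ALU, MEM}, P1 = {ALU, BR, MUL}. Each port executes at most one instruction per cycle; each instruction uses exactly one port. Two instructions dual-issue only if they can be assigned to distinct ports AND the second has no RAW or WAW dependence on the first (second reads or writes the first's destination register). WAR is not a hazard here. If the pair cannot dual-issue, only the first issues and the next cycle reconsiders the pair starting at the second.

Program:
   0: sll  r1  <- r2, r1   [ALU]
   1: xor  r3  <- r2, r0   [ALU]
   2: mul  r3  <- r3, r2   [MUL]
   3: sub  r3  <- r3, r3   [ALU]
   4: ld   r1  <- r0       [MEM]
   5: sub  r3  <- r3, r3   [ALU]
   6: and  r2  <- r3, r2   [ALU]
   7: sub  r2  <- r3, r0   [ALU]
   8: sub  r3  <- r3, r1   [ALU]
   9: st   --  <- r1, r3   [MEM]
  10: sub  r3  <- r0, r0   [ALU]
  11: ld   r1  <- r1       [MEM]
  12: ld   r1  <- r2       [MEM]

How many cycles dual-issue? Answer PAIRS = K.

PAIRS = 4

#0 head=0: sll.ALU+xor.ALU i0+i1 pair
#1 head=2: mul.MUL i2 RAW+WAW r3
#2 head=3: sub.ALU+ld.MEM i3+i4 pair
#3 head=5: sub.ALU i5 RAW r3
#4 head=6: and.ALU i6 WAW r2
#5 head=7: sub.ALU+sub.ALU i7+i8 pair
#6 head=9: st.MEM+sub.ALU i9+i10 pair
#7 head=11: ld.MEM i11 no-port MEM/MEM
#8 head=12: ld.MEM i12 tail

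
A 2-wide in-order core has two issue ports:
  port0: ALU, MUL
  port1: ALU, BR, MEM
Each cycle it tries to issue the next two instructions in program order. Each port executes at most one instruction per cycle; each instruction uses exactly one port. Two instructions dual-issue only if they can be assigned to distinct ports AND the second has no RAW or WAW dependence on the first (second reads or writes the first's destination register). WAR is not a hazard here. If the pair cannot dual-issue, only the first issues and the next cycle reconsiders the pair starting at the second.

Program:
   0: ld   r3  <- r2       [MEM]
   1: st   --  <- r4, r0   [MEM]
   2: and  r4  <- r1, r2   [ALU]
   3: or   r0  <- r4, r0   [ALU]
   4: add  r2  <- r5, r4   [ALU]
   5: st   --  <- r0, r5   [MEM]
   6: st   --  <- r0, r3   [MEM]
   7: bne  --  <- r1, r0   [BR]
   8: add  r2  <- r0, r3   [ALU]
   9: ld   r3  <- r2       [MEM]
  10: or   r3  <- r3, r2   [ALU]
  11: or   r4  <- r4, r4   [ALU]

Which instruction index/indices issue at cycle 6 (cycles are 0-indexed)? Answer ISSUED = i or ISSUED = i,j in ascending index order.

ISSUED = 9

  cy0 -> i0 (ld) no-port MEM/MEM
  cy1 -> i1/i2 (st+and) pair
  cy2 -> i3/i4 (or+add) pair
  cy3 -> i5 (st) no-port MEM/MEM
  cy4 -> i6 (st) no-port MEM/BR
  cy5 -> i7/i8 (bne+add) pair
  cy6 -> i9 (ld) RAW+WAW r3
  cy7 -> i10/i11 (or+or) pair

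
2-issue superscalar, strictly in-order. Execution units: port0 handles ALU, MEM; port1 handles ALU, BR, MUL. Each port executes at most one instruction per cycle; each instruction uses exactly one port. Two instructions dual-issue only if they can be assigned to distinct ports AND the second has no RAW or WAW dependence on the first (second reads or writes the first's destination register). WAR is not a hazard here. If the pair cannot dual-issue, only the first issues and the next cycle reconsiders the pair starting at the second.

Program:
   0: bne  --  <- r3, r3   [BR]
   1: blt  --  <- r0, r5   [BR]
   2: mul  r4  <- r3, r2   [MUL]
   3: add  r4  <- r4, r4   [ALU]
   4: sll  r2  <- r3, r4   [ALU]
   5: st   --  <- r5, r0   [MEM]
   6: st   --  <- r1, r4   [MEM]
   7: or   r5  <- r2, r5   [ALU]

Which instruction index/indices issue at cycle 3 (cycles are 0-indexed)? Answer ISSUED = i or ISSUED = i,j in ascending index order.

  cy0 -> i0 (bne.BR) no-port BR/BR
  cy1 -> i1 (blt.BR) no-port BR/MUL
  cy2 -> i2 (mul.MUL) RAW+WAW r4
  cy3 -> i3 (add.ALU) RAW r4
  cy4 -> i4+i5 (sll.ALU;st.MEM) pair
  cy5 -> i6+i7 (st.MEM;or.ALU) pair

ISSUED = 3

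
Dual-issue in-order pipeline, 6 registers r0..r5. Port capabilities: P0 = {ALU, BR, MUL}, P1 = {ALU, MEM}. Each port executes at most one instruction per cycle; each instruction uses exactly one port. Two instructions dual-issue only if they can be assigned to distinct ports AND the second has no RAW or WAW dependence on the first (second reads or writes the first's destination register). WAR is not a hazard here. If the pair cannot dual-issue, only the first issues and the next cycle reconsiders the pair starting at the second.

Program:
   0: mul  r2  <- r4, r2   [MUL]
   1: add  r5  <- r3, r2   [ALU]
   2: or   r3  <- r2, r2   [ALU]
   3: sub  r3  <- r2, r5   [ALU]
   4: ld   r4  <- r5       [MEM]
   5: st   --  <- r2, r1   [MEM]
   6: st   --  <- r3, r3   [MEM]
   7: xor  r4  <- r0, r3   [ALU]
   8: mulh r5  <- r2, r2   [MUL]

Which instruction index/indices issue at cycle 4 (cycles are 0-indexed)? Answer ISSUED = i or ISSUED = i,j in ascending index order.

  cy0 -> i0 (mul) RAW r2
  cy1 -> i1,i2 (add;or) 2-wide
  cy2 -> i3,i4 (sub;ld) 2-wide
  cy3 -> i5 (st) no-port MEM/MEM
  cy4 -> i6,i7 (st;xor) 2-wide
  cy5 -> i8 (mulh) tail

ISSUED = 6,7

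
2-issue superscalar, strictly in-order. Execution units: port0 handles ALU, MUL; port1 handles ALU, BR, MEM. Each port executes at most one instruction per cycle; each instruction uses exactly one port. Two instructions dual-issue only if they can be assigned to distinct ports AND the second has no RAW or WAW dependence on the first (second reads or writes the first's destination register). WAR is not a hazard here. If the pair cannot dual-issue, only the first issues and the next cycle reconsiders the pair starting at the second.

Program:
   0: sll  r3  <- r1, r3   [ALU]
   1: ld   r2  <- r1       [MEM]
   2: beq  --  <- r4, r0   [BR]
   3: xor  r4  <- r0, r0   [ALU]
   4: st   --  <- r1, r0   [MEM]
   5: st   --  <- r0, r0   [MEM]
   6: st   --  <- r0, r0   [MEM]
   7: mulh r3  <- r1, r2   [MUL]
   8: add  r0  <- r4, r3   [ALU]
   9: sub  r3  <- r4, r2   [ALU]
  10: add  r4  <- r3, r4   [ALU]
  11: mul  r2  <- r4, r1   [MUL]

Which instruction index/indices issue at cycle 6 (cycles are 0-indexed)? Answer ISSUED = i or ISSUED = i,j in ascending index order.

ISSUED = 10

#0 head=0: sll ld i0/i1 2-wide
#1 head=2: beq xor i2/i3 2-wide
#2 head=4: st i4 no-port MEM/MEM
#3 head=5: st i5 no-port MEM/MEM
#4 head=6: st mulh i6/i7 2-wide
#5 head=8: add sub i8/i9 2-wide
#6 head=10: add i10 RAW r4
#7 head=11: mul i11 tail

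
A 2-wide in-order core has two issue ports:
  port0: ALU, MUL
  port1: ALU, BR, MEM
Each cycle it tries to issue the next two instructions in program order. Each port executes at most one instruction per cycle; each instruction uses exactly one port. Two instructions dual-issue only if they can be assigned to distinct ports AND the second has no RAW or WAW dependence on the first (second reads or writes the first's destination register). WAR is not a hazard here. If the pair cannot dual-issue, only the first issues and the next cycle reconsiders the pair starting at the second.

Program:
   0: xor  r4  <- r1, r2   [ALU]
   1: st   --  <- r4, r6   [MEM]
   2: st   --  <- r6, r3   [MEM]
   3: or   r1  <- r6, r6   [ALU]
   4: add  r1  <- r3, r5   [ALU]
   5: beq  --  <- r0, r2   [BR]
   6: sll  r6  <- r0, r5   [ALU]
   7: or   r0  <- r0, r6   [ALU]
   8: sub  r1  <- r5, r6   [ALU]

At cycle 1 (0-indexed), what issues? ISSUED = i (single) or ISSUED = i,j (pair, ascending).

  cy0 -> i0 (xor.ALU) RAW r4
  cy1 -> i1 (st.MEM) no-port MEM/MEM
  cy2 -> i2/i3 (st.MEM/or.ALU) pair
  cy3 -> i4/i5 (add.ALU/beq.BR) pair
  cy4 -> i6 (sll.ALU) RAW r6
  cy5 -> i7/i8 (or.ALU/sub.ALU) pair

ISSUED = 1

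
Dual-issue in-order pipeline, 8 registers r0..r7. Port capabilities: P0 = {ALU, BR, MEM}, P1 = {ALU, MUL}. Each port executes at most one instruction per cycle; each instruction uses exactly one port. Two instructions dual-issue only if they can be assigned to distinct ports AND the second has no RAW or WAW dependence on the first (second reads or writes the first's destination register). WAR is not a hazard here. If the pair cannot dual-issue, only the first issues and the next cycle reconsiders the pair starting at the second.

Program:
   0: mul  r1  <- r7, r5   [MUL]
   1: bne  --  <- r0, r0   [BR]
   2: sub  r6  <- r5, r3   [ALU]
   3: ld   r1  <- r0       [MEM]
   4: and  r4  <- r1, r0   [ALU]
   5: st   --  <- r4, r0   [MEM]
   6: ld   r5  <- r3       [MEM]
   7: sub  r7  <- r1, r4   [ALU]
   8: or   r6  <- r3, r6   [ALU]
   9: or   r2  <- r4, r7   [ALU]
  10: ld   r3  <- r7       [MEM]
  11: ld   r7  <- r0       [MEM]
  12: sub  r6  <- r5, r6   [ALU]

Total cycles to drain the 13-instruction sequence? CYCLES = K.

CYCLES = 8

t=0 i0+i1:mul/bne ; pair
t=1 i2+i3:sub/ld ; pair
t=2 i4:and ; RAW r4
t=3 i5:st ; no-port MEM/MEM
t=4 i6+i7:ld/sub ; pair
t=5 i8+i9:or/or ; pair
t=6 i10:ld ; no-port MEM/MEM
t=7 i11+i12:ld/sub ; pair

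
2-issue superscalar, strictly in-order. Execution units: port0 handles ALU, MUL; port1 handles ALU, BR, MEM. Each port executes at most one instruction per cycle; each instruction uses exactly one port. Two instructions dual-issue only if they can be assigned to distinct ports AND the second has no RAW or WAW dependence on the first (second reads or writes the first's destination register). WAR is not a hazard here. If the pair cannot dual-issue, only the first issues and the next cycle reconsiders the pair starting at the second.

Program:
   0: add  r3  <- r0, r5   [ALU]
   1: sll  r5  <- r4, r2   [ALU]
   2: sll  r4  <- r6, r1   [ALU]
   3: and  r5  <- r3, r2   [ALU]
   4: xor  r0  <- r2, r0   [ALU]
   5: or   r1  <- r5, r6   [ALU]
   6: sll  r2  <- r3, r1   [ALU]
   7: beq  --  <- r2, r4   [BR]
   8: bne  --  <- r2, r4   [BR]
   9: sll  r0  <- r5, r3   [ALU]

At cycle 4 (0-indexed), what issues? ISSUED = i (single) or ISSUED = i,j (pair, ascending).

0. add.ALU/sll.ALU @i0,i1  | dual
1. sll.ALU/and.ALU @i2,i3  | dual
2. xor.ALU/or.ALU @i4,i5  | dual
3. sll.ALU @i6  | RAW r2
4. beq.BR @i7  | no-port BR/BR
5. bne.BR/sll.ALU @i8,i9  | dual

ISSUED = 7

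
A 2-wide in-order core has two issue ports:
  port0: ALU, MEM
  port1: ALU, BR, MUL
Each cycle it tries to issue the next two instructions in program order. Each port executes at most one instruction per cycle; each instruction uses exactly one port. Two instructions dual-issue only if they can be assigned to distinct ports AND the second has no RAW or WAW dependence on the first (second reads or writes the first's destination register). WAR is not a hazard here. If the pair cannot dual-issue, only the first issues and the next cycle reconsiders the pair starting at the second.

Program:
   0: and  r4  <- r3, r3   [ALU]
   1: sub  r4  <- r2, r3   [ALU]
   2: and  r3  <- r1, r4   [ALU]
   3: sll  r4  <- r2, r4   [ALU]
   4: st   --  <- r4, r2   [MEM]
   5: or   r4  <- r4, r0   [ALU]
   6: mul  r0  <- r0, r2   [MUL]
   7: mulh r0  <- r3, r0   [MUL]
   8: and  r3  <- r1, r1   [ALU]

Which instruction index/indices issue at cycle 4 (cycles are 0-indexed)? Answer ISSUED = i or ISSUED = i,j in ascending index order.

t=0 i0:and.ALU ; WAW r4
t=1 i1:sub.ALU ; RAW r4
t=2 i2/i3:and.ALU+sll.ALU ; pair
t=3 i4/i5:st.MEM+or.ALU ; pair
t=4 i6:mul.MUL ; no-port MUL/MUL
t=5 i7/i8:mulh.MUL+and.ALU ; pair

ISSUED = 6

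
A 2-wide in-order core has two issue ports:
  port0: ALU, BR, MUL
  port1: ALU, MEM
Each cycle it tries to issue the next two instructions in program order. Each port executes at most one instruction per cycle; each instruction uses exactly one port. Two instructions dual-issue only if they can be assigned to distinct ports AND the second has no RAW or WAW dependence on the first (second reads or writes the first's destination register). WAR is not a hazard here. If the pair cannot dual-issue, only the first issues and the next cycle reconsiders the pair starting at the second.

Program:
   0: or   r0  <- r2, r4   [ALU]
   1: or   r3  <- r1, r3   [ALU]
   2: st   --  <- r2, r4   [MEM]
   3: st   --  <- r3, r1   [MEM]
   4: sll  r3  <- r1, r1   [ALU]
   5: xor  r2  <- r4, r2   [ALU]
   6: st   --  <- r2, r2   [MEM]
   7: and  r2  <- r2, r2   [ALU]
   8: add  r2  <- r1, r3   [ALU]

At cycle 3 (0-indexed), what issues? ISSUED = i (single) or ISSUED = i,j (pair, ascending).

0. or.ALU or.ALU @i0&i1  | pair
1. st.MEM @i2  | no-port MEM/MEM
2. st.MEM sll.ALU @i3&i4  | pair
3. xor.ALU @i5  | RAW r2
4. st.MEM and.ALU @i6&i7  | pair
5. add.ALU @i8  | tail

ISSUED = 5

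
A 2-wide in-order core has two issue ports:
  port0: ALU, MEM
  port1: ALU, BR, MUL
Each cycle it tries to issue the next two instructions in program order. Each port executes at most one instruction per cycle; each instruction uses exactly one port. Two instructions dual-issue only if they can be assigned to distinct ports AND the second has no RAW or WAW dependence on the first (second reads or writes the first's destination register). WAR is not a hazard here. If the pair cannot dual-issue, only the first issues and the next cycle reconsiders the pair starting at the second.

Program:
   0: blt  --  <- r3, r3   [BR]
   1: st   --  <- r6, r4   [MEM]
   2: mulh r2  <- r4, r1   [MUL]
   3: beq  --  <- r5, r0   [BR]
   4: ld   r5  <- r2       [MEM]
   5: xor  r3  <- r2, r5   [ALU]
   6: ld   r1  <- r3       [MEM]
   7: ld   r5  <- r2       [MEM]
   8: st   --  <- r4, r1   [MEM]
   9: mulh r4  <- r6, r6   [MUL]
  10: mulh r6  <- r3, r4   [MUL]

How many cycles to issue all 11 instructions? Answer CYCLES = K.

CYCLES = 8

  cy0 -> i0,i1 (blt st) pair
  cy1 -> i2 (mulh) no-port MUL/BR
  cy2 -> i3,i4 (beq ld) pair
  cy3 -> i5 (xor) RAW r3
  cy4 -> i6 (ld) no-port MEM/MEM
  cy5 -> i7 (ld) no-port MEM/MEM
  cy6 -> i8,i9 (st mulh) pair
  cy7 -> i10 (mulh) tail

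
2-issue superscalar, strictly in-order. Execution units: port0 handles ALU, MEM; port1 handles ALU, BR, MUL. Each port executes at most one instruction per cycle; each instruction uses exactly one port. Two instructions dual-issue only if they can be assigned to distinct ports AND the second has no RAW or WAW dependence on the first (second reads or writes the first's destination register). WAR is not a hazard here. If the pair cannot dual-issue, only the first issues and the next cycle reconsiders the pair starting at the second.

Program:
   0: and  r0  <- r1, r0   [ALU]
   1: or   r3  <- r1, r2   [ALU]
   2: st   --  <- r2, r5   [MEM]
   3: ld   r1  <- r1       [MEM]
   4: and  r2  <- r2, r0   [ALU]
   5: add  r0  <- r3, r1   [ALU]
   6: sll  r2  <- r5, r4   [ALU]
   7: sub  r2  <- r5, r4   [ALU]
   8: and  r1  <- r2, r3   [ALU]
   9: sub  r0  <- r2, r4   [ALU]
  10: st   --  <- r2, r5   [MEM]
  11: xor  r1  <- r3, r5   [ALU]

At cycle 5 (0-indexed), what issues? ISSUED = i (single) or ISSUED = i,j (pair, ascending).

[0] i0,i1  and.ALU/or.ALU  -- pair
[1] i2  st.MEM  -- no-port MEM/MEM
[2] i3,i4  ld.MEM/and.ALU  -- pair
[3] i5,i6  add.ALU/sll.ALU  -- pair
[4] i7  sub.ALU  -- RAW r2
[5] i8,i9  and.ALU/sub.ALU  -- pair
[6] i10,i11  st.MEM/xor.ALU  -- pair

ISSUED = 8,9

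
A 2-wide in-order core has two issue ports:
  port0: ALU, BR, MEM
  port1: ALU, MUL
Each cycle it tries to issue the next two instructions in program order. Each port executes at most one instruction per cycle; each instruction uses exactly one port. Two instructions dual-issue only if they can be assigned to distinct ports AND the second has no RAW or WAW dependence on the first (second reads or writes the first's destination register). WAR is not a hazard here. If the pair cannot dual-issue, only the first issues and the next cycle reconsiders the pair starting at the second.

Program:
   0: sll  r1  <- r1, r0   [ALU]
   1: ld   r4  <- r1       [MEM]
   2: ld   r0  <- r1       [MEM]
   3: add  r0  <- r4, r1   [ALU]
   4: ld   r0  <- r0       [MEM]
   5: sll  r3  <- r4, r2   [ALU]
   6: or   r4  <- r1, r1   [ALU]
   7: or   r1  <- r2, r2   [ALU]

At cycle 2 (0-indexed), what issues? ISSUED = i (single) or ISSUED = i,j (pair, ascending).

ISSUED = 2

[0] i0  sll.ALU  -- RAW r1
[1] i1  ld.MEM  -- no-port MEM/MEM
[2] i2  ld.MEM  -- WAW r0
[3] i3  add.ALU  -- RAW+WAW r0
[4] i4+i5  ld.MEM+sll.ALU  -- pair
[5] i6+i7  or.ALU+or.ALU  -- pair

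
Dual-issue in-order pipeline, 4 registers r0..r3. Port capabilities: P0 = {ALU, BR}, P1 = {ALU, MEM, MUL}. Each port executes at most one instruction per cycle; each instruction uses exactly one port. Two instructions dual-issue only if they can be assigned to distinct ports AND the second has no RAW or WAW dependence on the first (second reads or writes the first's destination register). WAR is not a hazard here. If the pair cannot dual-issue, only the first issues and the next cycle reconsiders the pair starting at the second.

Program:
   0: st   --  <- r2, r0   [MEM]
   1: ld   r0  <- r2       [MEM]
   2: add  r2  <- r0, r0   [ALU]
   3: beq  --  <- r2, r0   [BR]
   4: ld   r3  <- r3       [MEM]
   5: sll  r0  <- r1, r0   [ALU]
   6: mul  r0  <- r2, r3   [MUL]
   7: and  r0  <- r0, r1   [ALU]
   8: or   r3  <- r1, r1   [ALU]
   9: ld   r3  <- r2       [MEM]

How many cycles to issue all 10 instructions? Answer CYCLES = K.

CYCLES = 8

t=0 i0:st.MEM ; no-port MEM/MEM
t=1 i1:ld.MEM ; RAW r0
t=2 i2:add.ALU ; RAW r2
t=3 i3/i4:beq.BR+ld.MEM ; pair
t=4 i5:sll.ALU ; WAW r0
t=5 i6:mul.MUL ; RAW+WAW r0
t=6 i7/i8:and.ALU+or.ALU ; pair
t=7 i9:ld.MEM ; tail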